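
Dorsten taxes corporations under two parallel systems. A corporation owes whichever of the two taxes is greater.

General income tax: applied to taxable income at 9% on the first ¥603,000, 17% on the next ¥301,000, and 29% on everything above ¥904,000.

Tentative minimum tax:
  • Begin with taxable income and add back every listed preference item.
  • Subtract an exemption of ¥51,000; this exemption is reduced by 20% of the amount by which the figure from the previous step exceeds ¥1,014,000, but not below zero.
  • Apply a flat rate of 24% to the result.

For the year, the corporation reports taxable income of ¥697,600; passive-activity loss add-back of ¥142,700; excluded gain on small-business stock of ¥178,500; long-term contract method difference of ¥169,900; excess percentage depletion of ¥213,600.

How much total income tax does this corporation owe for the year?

General income tax:
  ¥603,000 × 9% = ¥54,270
  ¥94,600 × 17% = ¥16,082
  → ¥70,352

Tentative minimum tax:
  Adjusted income: ¥697,600 + ¥142,700 + ¥178,500 + ¥169,900 + ¥213,600 = ¥1,402,300
  Exemption: 20% × (¥1,402,300 − ¥1,014,000) = ¥77,660 ≥ ¥51,000, so the exemption is fully phased out
  Base: ¥1,402,300 − ¥0 = ¥1,402,300
  ¥1,402,300 × 24% = ¥336,552

¥336,552 > ¥70,352, so the tentative minimum tax is the binding amount.

¥336,552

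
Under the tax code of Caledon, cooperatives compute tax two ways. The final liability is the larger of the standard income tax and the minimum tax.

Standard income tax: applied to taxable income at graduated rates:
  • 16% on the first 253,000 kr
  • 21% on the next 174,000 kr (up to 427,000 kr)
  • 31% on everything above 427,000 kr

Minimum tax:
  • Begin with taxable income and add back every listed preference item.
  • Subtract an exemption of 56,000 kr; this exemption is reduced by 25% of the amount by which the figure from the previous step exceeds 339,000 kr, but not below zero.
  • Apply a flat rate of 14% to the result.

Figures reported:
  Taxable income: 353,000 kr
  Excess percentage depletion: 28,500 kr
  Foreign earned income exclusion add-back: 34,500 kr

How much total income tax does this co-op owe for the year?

61,480 kr

Minimum tax:
  Adjusted income: 353,000 kr + 28,500 kr + 34,500 kr = 416,000 kr
  Exemption: 56,000 kr − 25% × (416,000 kr − 339,000 kr) = 56,000 kr − 19,250 kr = 36,750 kr
  Base: 416,000 kr − 36,750 kr = 379,250 kr
  379,250 kr × 14% = 53,095 kr

Standard income tax:
  253,000 kr × 16% = 40,480 kr
  100,000 kr × 21% = 21,000 kr
  → 61,480 kr

61,480 kr > 53,095 kr, so the standard income tax governs.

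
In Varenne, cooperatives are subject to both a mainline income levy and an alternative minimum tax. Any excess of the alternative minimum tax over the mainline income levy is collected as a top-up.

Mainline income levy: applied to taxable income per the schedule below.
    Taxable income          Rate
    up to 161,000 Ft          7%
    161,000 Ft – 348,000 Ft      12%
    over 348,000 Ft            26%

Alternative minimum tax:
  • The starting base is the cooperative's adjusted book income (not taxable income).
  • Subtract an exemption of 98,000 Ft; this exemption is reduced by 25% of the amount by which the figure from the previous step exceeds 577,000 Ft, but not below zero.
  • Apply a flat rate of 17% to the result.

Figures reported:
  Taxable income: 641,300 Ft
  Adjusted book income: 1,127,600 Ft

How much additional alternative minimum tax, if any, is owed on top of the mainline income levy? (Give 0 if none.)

81,724 Ft

Mainline income levy:
  161,000 Ft × 7% = 11,270 Ft
  187,000 Ft × 12% = 22,440 Ft
  293,300 Ft × 26% = 76,258 Ft
  → 109,968 Ft

Alternative minimum tax:
  Base (adjusted book income): 1,127,600 Ft
  Exemption: 25% × (1,127,600 Ft − 577,000 Ft) = 137,650 Ft ≥ 98,000 Ft, so the exemption is fully phased out
  Base: 1,127,600 Ft − 0 Ft = 1,127,600 Ft
  1,127,600 Ft × 17% = 191,692 Ft

Excess of alternative minimum tax over mainline income levy: 191,692 Ft − 109,968 Ft = 81,724 Ft.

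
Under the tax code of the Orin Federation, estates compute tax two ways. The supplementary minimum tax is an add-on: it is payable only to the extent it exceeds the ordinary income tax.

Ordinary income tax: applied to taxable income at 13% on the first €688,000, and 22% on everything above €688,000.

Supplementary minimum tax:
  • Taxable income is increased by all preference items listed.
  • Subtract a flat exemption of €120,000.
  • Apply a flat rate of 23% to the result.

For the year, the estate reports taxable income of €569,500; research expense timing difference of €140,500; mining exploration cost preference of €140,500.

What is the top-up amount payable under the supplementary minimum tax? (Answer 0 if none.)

€93,980

Ordinary income tax:
  €569,500 × 13% = €74,035

Supplementary minimum tax:
  Adjusted income: €569,500 + €140,500 + €140,500 = €850,500
  Less exemption €120,000 → base €730,500
  €730,500 × 23% = €168,015

Excess of supplementary minimum tax over ordinary income tax: €168,015 − €74,035 = €93,980.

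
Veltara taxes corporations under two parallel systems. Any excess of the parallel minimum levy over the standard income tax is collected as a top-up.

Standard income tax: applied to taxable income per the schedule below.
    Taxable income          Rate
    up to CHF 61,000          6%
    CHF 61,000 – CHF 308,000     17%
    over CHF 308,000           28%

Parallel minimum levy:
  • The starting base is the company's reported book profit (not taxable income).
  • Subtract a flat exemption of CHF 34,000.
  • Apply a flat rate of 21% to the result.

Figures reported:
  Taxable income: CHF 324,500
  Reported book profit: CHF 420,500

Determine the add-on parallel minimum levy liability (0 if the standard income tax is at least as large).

Parallel minimum levy:
  Base (reported book profit): CHF 420,500
  Less exemption CHF 34,000 → base CHF 386,500
  CHF 386,500 × 21% = CHF 81,165

Standard income tax:
  CHF 61,000 × 6% = CHF 3,660
  CHF 247,000 × 17% = CHF 41,990
  CHF 16,500 × 28% = CHF 4,620
  → CHF 50,270

Excess of parallel minimum levy over standard income tax: CHF 81,165 − CHF 50,270 = CHF 30,895.

CHF 30,895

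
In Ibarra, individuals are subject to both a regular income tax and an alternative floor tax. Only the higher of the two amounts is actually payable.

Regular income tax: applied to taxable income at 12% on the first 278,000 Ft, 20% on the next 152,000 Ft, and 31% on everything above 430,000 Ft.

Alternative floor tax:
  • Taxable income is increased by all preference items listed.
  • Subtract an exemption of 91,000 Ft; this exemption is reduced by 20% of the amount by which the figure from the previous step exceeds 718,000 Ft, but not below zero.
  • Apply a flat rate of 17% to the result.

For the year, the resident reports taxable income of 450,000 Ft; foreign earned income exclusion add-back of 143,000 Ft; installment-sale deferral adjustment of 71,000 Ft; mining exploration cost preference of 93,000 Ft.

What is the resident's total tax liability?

114,546 Ft

Alternative floor tax:
  Adjusted income: 450,000 Ft + 143,000 Ft + 71,000 Ft + 93,000 Ft = 757,000 Ft
  Exemption: 91,000 Ft − 20% × (757,000 Ft − 718,000 Ft) = 91,000 Ft − 7,800 Ft = 83,200 Ft
  Base: 757,000 Ft − 83,200 Ft = 673,800 Ft
  673,800 Ft × 17% = 114,546 Ft

Regular income tax:
  278,000 Ft × 12% = 33,360 Ft
  152,000 Ft × 20% = 30,400 Ft
  20,000 Ft × 31% = 6,200 Ft
  → 69,960 Ft

114,546 Ft > 69,960 Ft, so the alternative floor tax is the binding amount.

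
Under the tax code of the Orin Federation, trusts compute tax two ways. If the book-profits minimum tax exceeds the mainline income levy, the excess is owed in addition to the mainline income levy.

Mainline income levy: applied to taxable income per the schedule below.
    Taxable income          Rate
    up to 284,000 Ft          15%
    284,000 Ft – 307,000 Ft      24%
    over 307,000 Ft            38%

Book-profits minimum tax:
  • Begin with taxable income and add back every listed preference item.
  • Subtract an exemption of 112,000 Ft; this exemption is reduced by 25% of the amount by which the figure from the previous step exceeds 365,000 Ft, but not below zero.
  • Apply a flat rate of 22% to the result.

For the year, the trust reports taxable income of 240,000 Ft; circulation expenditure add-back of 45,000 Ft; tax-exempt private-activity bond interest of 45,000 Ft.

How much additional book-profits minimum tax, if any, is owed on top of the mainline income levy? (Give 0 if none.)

Book-profits minimum tax:
  Adjusted income: 240,000 Ft + 45,000 Ft + 45,000 Ft = 330,000 Ft
  Exemption: 330,000 Ft ≤ 365,000 Ft, so full 112,000 Ft applies
  Base: 330,000 Ft − 112,000 Ft = 218,000 Ft
  218,000 Ft × 22% = 47,960 Ft

Mainline income levy:
  240,000 Ft × 15% = 36,000 Ft

Excess of book-profits minimum tax over mainline income levy: 47,960 Ft − 36,000 Ft = 11,960 Ft.

11,960 Ft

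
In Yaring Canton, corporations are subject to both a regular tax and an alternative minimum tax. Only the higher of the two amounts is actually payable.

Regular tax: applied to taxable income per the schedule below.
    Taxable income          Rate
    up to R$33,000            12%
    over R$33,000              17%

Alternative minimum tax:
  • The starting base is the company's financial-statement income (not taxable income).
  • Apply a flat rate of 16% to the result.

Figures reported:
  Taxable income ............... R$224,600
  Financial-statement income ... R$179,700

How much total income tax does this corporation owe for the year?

R$36,532

Alternative minimum tax:
  Base (financial-statement income): R$179,700
  R$179,700 × 16% = R$28,752

Regular tax:
  R$33,000 × 12% = R$3,960
  R$191,600 × 17% = R$32,572
  → R$36,532

R$36,532 > R$28,752, so the regular tax governs.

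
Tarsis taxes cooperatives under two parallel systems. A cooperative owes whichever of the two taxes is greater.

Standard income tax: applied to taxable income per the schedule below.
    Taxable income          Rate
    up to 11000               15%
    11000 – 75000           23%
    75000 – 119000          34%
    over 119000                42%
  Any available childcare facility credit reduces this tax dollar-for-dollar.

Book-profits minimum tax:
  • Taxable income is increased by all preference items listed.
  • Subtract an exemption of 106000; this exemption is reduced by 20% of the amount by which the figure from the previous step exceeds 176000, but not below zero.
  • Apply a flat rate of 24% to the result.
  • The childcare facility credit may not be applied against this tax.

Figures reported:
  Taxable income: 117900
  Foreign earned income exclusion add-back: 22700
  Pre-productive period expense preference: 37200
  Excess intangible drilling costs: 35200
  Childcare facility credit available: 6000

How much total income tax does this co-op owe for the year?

Standard income tax:
  11000 × 15% = 1650
  64000 × 23% = 14720
  42900 × 34% = 14586
  → 30956
  Less childcare facility credit 6000 → 24956

Book-profits minimum tax:
  Adjusted income: 117900 + 22700 + 37200 + 35200 = 213000
  Exemption: 106000 − 20% × (213000 − 176000) = 106000 − 7400 = 98600
  Base: 213000 − 98600 = 114400
  114400 × 24% = 27456

27456 > 24956, so the book-profits minimum tax is the binding amount.

27456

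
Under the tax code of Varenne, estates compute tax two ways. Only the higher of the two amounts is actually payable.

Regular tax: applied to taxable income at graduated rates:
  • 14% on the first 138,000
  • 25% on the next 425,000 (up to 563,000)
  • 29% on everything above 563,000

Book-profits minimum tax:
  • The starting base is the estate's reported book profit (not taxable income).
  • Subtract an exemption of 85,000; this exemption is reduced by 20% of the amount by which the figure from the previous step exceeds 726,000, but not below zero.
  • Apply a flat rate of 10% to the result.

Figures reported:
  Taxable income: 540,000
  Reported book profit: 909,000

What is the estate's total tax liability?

119,820

Book-profits minimum tax:
  Base (reported book profit): 909,000
  Exemption: 85,000 − 20% × (909,000 − 726,000) = 85,000 − 36,600 = 48,400
  Base: 909,000 − 48,400 = 860,600
  860,600 × 10% = 86,060

Regular tax:
  138,000 × 14% = 19,320
  402,000 × 25% = 100,500
  → 119,820

119,820 > 86,060, so the regular tax governs.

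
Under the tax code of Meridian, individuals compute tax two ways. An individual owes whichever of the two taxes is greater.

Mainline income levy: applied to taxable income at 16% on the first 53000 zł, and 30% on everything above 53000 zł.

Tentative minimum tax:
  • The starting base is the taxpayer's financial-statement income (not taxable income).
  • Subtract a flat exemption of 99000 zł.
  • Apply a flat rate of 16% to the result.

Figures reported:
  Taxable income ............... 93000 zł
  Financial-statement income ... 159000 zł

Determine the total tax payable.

Mainline income levy:
  53000 zł × 16% = 8480 zł
  40000 zł × 30% = 12000 zł
  → 20480 zł

Tentative minimum tax:
  Base (financial-statement income): 159000 zł
  Less exemption 99000 zł → base 60000 zł
  60000 zł × 16% = 9600 zł

20480 zł > 9600 zł, so the mainline income levy governs.

20480 zł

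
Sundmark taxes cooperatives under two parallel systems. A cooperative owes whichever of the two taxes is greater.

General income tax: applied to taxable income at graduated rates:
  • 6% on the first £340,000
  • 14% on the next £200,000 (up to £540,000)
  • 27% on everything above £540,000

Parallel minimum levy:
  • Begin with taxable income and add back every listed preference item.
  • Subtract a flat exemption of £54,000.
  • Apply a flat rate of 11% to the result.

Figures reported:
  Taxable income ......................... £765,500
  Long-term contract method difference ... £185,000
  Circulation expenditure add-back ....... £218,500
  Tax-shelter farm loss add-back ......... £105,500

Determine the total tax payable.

General income tax:
  £340,000 × 6% = £20,400
  £200,000 × 14% = £28,000
  £225,500 × 27% = £60,885
  → £109,285

Parallel minimum levy:
  Adjusted income: £765,500 + £185,000 + £218,500 + £105,500 = £1,274,500
  Less exemption £54,000 → base £1,220,500
  £1,220,500 × 11% = £134,255

£134,255 > £109,285, so the parallel minimum levy is the binding amount.

£134,255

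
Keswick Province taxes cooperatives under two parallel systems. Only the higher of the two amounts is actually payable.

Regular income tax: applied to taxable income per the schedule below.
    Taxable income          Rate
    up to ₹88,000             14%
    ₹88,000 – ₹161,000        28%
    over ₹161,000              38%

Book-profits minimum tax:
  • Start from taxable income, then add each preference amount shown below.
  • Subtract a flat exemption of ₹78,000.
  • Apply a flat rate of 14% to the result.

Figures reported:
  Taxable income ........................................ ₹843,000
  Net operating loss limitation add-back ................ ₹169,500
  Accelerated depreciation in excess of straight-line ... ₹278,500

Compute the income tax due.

₹291,920

Book-profits minimum tax:
  Adjusted income: ₹843,000 + ₹169,500 + ₹278,500 = ₹1,291,000
  Less exemption ₹78,000 → base ₹1,213,000
  ₹1,213,000 × 14% = ₹169,820

Regular income tax:
  ₹88,000 × 14% = ₹12,320
  ₹73,000 × 28% = ₹20,440
  ₹682,000 × 38% = ₹259,160
  → ₹291,920

₹291,920 > ₹169,820, so the regular income tax governs.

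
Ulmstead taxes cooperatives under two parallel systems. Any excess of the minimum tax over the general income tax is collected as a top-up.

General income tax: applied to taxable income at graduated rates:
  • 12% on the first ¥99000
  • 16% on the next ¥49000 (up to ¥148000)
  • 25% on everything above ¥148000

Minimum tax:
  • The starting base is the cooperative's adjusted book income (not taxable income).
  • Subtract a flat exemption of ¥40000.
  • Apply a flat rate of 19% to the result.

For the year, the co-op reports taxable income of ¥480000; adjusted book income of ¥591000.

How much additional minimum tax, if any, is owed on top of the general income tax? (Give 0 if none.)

Minimum tax:
  Base (adjusted book income): ¥591000
  Less exemption ¥40000 → base ¥551000
  ¥551000 × 19% = ¥104690

General income tax:
  ¥99000 × 12% = ¥11880
  ¥49000 × 16% = ¥7840
  ¥332000 × 25% = ¥83000
  → ¥102720

Excess of minimum tax over general income tax: ¥104690 − ¥102720 = ¥1970.

¥1970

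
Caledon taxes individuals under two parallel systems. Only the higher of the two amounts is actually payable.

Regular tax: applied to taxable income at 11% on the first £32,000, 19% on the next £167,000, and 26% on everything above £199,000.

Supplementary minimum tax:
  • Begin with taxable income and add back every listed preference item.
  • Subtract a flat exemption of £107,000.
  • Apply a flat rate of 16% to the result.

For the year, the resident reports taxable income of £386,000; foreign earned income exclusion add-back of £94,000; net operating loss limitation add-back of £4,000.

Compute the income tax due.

Supplementary minimum tax:
  Adjusted income: £386,000 + £94,000 + £4,000 = £484,000
  Less exemption £107,000 → base £377,000
  £377,000 × 16% = £60,320

Regular tax:
  £32,000 × 11% = £3,520
  £167,000 × 19% = £31,730
  £187,000 × 26% = £48,620
  → £83,870

£83,870 > £60,320, so the regular tax governs.

£83,870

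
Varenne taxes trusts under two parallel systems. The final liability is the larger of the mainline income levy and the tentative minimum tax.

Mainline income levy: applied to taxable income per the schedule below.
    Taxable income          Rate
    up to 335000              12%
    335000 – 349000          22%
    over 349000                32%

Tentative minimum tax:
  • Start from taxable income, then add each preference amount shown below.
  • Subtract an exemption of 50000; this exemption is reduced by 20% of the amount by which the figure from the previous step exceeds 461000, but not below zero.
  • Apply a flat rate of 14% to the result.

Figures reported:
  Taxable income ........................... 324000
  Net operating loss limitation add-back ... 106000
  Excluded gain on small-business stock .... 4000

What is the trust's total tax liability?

53760

Mainline income levy:
  324000 × 12% = 38880

Tentative minimum tax:
  Adjusted income: 324000 + 106000 + 4000 = 434000
  Exemption: 434000 ≤ 461000, so full 50000 applies
  Base: 434000 − 50000 = 384000
  384000 × 14% = 53760

53760 > 38880, so the tentative minimum tax is the binding amount.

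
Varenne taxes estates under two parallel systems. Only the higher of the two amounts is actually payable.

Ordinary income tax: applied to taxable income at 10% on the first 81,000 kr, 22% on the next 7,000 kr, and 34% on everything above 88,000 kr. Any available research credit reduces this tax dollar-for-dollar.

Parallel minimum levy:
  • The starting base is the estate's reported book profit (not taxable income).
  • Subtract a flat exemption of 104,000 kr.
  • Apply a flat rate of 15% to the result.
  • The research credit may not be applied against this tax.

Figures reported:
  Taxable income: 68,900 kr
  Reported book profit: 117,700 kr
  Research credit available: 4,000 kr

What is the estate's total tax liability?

2,890 kr

Ordinary income tax:
  68,900 kr × 10% = 6,890 kr
  Less research credit 4,000 kr → 2,890 kr

Parallel minimum levy:
  Base (reported book profit): 117,700 kr
  Less exemption 104,000 kr → base 13,700 kr
  13,700 kr × 15% = 2,055 kr

2,890 kr > 2,055 kr, so the ordinary income tax governs.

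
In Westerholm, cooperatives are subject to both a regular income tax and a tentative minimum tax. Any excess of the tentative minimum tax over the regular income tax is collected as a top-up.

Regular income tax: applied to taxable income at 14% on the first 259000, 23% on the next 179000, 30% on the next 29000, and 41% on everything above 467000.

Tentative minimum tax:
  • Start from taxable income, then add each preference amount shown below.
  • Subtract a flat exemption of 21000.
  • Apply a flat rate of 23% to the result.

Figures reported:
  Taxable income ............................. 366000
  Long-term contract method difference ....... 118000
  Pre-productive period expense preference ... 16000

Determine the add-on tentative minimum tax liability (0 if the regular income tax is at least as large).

Tentative minimum tax:
  Adjusted income: 366000 + 118000 + 16000 = 500000
  Less exemption 21000 → base 479000
  479000 × 23% = 110170

Regular income tax:
  259000 × 14% = 36260
  107000 × 23% = 24610
  → 60870

Excess of tentative minimum tax over regular income tax: 110170 − 60870 = 49300.

49300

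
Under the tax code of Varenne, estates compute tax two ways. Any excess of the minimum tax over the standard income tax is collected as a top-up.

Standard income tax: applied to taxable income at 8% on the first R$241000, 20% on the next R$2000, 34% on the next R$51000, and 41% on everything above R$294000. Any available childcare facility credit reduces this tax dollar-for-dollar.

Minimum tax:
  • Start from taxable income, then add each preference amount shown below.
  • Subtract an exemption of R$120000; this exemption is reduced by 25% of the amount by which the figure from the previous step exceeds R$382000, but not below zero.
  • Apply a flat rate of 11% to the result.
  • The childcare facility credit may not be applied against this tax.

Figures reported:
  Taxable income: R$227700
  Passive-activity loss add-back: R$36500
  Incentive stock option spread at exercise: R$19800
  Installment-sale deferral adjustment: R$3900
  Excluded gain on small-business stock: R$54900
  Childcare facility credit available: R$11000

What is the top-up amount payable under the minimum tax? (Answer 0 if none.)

Standard income tax:
  R$227700 × 8% = R$18216
  Less childcare facility credit R$11000 → R$7216

Minimum tax:
  Adjusted income: R$227700 + R$36500 + R$19800 + R$3900 + R$54900 = R$342800
  Exemption: R$342800 ≤ R$382000, so full R$120000 applies
  Base: R$342800 − R$120000 = R$222800
  R$222800 × 11% = R$24508

Excess of minimum tax over standard income tax: R$24508 − R$7216 = R$17292.

R$17292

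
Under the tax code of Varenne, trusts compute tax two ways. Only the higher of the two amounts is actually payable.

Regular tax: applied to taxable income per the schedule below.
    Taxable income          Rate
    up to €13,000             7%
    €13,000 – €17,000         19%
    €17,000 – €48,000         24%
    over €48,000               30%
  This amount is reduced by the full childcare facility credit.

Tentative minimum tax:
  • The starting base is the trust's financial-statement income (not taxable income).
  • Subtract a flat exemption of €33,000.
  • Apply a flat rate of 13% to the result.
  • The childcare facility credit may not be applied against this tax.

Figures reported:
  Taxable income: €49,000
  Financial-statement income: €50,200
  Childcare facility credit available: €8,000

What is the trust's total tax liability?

€2,236

Tentative minimum tax:
  Base (financial-statement income): €50,200
  Less exemption €33,000 → base €17,200
  €17,200 × 13% = €2,236

Regular tax:
  €13,000 × 7% = €910
  €4,000 × 19% = €760
  €31,000 × 24% = €7,440
  €1,000 × 30% = €300
  → €9,410
  Less childcare facility credit €8,000 → €1,410

€2,236 > €1,410, so the tentative minimum tax is the binding amount.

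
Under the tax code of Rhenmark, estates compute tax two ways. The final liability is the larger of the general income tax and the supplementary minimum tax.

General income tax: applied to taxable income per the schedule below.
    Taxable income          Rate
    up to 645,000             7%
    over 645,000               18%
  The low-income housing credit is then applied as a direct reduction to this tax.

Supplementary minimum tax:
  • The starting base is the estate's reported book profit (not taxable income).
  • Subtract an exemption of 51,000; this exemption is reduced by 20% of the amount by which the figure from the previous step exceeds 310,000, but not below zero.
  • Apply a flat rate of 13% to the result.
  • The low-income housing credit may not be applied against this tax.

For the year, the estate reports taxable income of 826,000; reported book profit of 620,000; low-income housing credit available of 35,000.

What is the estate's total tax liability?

80,600

General income tax:
  645,000 × 7% = 45,150
  181,000 × 18% = 32,580
  → 77,730
  Less low-income housing credit 35,000 → 42,730

Supplementary minimum tax:
  Base (reported book profit): 620,000
  Exemption: 20% × (620,000 − 310,000) = 62,000 ≥ 51,000, so the exemption is fully phased out
  Base: 620,000 − 0 = 620,000
  620,000 × 13% = 80,600

80,600 > 42,730, so the supplementary minimum tax is the binding amount.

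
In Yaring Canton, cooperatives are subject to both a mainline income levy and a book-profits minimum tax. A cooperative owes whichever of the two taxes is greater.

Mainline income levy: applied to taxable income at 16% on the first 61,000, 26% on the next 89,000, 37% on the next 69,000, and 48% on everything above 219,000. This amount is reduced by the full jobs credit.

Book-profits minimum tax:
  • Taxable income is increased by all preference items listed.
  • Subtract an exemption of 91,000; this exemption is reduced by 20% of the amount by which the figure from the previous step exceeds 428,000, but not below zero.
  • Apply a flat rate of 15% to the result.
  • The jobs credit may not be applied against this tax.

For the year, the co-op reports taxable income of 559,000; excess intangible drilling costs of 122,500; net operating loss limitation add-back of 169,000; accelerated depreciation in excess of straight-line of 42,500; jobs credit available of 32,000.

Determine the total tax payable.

189,630

Book-profits minimum tax:
  Adjusted income: 559,000 + 122,500 + 169,000 + 42,500 = 893,000
  Exemption: 20% × (893,000 − 428,000) = 93,000 ≥ 91,000, so the exemption is fully phased out
  Base: 893,000 − 0 = 893,000
  893,000 × 15% = 133,950

Mainline income levy:
  61,000 × 16% = 9,760
  89,000 × 26% = 23,140
  69,000 × 37% = 25,530
  340,000 × 48% = 163,200
  → 221,630
  Less jobs credit 32,000 → 189,630

189,630 > 133,950, so the mainline income levy governs.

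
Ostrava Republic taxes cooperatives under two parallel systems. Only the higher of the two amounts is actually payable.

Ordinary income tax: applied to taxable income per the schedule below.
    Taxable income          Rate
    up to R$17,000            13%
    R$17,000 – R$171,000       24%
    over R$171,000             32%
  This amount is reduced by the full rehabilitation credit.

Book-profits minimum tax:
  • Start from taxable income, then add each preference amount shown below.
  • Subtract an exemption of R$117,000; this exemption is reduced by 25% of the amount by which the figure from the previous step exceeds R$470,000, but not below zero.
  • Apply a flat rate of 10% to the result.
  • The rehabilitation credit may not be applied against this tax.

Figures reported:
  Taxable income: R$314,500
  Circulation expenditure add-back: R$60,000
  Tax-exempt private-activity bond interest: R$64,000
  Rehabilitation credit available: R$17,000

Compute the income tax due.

R$68,090

Ordinary income tax:
  R$17,000 × 13% = R$2,210
  R$154,000 × 24% = R$36,960
  R$143,500 × 32% = R$45,920
  → R$85,090
  Less rehabilitation credit R$17,000 → R$68,090

Book-profits minimum tax:
  Adjusted income: R$314,500 + R$60,000 + R$64,000 = R$438,500
  Exemption: R$438,500 ≤ R$470,000, so full R$117,000 applies
  Base: R$438,500 − R$117,000 = R$321,500
  R$321,500 × 10% = R$32,150

R$68,090 > R$32,150, so the ordinary income tax governs.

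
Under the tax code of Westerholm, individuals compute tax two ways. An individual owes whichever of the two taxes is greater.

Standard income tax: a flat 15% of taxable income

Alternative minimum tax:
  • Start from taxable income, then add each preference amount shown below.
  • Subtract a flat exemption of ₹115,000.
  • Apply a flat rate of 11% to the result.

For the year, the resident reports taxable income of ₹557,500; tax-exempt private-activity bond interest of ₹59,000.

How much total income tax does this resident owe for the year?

Alternative minimum tax:
  Adjusted income: ₹557,500 + ₹59,000 = ₹616,500
  Less exemption ₹115,000 → base ₹501,500
  ₹501,500 × 11% = ₹55,165

Standard income tax:
  ₹557,500 × 15% = ₹83,625

₹83,625 > ₹55,165, so the standard income tax governs.

₹83,625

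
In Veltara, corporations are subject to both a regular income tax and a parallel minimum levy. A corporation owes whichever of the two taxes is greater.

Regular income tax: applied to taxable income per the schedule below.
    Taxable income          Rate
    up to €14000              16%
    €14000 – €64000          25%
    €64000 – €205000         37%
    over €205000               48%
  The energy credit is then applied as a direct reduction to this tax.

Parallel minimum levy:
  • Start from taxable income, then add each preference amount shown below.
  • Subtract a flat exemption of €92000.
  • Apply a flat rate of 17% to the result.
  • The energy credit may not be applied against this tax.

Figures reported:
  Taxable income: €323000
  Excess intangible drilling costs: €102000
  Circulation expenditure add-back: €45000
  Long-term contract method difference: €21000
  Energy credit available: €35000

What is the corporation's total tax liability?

Regular income tax:
  €14000 × 16% = €2240
  €50000 × 25% = €12500
  €141000 × 37% = €52170
  €118000 × 48% = €56640
  → €123550
  Less energy credit €35000 → €88550

Parallel minimum levy:
  Adjusted income: €323000 + €102000 + €45000 + €21000 = €491000
  Less exemption €92000 → base €399000
  €399000 × 17% = €67830

€88550 > €67830, so the regular income tax governs.

€88550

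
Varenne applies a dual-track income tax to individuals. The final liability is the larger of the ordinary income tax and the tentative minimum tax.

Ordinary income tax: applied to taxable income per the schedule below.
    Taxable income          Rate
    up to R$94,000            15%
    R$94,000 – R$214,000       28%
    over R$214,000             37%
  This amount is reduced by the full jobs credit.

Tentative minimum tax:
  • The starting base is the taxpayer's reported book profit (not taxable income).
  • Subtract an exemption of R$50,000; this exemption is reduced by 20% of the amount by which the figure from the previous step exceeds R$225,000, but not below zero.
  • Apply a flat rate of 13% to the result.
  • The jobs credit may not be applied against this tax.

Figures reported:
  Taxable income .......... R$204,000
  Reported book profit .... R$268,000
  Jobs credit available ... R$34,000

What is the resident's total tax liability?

R$29,458

Tentative minimum tax:
  Base (reported book profit): R$268,000
  Exemption: R$50,000 − 20% × (R$268,000 − R$225,000) = R$50,000 − R$8,600 = R$41,400
  Base: R$268,000 − R$41,400 = R$226,600
  R$226,600 × 13% = R$29,458

Ordinary income tax:
  R$94,000 × 15% = R$14,100
  R$110,000 × 28% = R$30,800
  → R$44,900
  Less jobs credit R$34,000 → R$10,900

R$29,458 > R$10,900, so the tentative minimum tax is the binding amount.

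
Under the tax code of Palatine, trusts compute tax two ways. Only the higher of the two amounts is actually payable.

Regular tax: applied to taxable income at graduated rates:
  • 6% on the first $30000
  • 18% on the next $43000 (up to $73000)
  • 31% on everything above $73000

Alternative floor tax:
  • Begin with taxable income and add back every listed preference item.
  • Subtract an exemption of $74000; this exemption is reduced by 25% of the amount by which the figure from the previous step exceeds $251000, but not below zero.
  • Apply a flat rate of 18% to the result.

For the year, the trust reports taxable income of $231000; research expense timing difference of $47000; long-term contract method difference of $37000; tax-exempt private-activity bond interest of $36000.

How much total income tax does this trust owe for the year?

$58520

Regular tax:
  $30000 × 6% = $1800
  $43000 × 18% = $7740
  $158000 × 31% = $48980
  → $58520

Alternative floor tax:
  Adjusted income: $231000 + $47000 + $37000 + $36000 = $351000
  Exemption: $74000 − 25% × ($351000 − $251000) = $74000 − $25000 = $49000
  Base: $351000 − $49000 = $302000
  $302000 × 18% = $54360

$58520 > $54360, so the regular tax governs.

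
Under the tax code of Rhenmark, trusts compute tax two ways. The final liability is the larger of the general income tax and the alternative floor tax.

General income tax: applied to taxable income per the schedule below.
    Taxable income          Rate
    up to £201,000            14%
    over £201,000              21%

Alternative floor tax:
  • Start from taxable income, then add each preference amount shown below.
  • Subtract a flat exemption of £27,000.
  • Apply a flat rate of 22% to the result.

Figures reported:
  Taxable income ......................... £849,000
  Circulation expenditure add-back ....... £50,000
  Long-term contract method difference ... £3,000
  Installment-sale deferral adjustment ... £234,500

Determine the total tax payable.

Alternative floor tax:
  Adjusted income: £849,000 + £50,000 + £3,000 + £234,500 = £1,136,500
  Less exemption £27,000 → base £1,109,500
  £1,109,500 × 22% = £244,090

General income tax:
  £201,000 × 14% = £28,140
  £648,000 × 21% = £136,080
  → £164,220

£244,090 > £164,220, so the alternative floor tax is the binding amount.

£244,090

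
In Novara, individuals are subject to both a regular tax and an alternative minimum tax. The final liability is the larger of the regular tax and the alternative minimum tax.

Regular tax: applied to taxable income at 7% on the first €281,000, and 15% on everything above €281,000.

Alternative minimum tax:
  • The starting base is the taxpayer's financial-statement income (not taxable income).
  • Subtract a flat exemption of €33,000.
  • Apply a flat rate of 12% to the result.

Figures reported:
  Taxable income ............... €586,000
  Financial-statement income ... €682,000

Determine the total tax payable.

€77,880

Regular tax:
  €281,000 × 7% = €19,670
  €305,000 × 15% = €45,750
  → €65,420

Alternative minimum tax:
  Base (financial-statement income): €682,000
  Less exemption €33,000 → base €649,000
  €649,000 × 12% = €77,880

€77,880 > €65,420, so the alternative minimum tax is the binding amount.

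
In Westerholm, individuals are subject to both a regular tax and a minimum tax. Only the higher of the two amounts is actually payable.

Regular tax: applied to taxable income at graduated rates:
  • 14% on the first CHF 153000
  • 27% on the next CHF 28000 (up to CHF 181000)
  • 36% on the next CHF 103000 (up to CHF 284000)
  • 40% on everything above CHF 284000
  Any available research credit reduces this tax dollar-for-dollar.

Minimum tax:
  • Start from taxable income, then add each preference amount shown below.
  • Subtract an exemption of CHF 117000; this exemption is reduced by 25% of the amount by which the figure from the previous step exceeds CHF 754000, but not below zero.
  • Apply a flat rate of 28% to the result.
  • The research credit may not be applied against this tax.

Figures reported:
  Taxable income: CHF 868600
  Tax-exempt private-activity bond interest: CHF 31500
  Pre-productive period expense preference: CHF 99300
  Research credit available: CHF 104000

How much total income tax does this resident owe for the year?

CHF 264250

Minimum tax:
  Adjusted income: CHF 868600 + CHF 31500 + CHF 99300 = CHF 999400
  Exemption: CHF 117000 − 25% × (CHF 999400 − CHF 754000) = CHF 117000 − CHF 61350 = CHF 55650
  Base: CHF 999400 − CHF 55650 = CHF 943750
  CHF 943750 × 28% = CHF 264250

Regular tax:
  CHF 153000 × 14% = CHF 21420
  CHF 28000 × 27% = CHF 7560
  CHF 103000 × 36% = CHF 37080
  CHF 584600 × 40% = CHF 233840
  → CHF 299900
  Less research credit CHF 104000 → CHF 195900

CHF 264250 > CHF 195900, so the minimum tax is the binding amount.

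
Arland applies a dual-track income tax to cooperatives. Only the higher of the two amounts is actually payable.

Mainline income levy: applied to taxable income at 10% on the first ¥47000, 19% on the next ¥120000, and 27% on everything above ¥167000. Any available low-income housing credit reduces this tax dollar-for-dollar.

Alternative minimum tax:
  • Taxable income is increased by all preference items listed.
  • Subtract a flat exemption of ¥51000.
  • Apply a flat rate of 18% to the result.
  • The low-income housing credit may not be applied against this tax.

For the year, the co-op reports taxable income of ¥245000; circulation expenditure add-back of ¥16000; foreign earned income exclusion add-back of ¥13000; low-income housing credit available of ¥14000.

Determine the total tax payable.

¥40140

Mainline income levy:
  ¥47000 × 10% = ¥4700
  ¥120000 × 19% = ¥22800
  ¥78000 × 27% = ¥21060
  → ¥48560
  Less low-income housing credit ¥14000 → ¥34560

Alternative minimum tax:
  Adjusted income: ¥245000 + ¥16000 + ¥13000 = ¥274000
  Less exemption ¥51000 → base ¥223000
  ¥223000 × 18% = ¥40140

¥40140 > ¥34560, so the alternative minimum tax is the binding amount.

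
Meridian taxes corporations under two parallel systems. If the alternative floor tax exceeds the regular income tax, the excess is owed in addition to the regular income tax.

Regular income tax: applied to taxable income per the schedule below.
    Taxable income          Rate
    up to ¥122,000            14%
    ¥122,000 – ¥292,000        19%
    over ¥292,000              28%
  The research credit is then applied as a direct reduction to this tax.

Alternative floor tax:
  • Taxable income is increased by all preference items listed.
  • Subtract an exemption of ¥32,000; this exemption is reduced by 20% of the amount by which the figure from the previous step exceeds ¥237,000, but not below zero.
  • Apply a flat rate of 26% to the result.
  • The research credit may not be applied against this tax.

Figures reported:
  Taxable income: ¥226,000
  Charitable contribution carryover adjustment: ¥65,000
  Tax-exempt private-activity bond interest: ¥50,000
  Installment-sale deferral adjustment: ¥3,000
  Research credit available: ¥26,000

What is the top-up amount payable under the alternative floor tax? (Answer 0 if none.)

¥75,844

Alternative floor tax:
  Adjusted income: ¥226,000 + ¥65,000 + ¥50,000 + ¥3,000 = ¥344,000
  Exemption: ¥32,000 − 20% × (¥344,000 − ¥237,000) = ¥32,000 − ¥21,400 = ¥10,600
  Base: ¥344,000 − ¥10,600 = ¥333,400
  ¥333,400 × 26% = ¥86,684

Regular income tax:
  ¥122,000 × 14% = ¥17,080
  ¥104,000 × 19% = ¥19,760
  → ¥36,840
  Less research credit ¥26,000 → ¥10,840

Excess of alternative floor tax over regular income tax: ¥86,684 − ¥10,840 = ¥75,844.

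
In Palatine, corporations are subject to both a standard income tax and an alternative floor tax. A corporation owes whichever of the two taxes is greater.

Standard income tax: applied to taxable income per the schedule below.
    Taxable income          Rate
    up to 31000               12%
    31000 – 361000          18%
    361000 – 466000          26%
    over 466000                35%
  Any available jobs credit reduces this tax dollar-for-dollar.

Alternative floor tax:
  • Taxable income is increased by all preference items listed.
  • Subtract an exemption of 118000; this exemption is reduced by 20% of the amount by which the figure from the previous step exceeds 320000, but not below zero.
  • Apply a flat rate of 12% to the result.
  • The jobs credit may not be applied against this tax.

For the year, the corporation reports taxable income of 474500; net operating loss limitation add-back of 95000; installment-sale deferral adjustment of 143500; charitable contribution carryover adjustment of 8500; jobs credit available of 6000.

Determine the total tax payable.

Alternative floor tax:
  Adjusted income: 474500 + 95000 + 143500 + 8500 = 721500
  Exemption: 118000 − 20% × (721500 − 320000) = 118000 − 80300 = 37700
  Base: 721500 − 37700 = 683800
  683800 × 12% = 82056

Standard income tax:
  31000 × 12% = 3720
  330000 × 18% = 59400
  105000 × 26% = 27300
  8500 × 35% = 2975
  → 93395
  Less jobs credit 6000 → 87395

87395 > 82056, so the standard income tax governs.

87395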